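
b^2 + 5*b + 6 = (b + 2)*(b + 3)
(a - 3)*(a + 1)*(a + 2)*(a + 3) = a^4 + 3*a^3 - 7*a^2 - 27*a - 18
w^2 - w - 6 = (w - 3)*(w + 2)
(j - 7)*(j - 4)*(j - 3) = j^3 - 14*j^2 + 61*j - 84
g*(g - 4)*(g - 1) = g^3 - 5*g^2 + 4*g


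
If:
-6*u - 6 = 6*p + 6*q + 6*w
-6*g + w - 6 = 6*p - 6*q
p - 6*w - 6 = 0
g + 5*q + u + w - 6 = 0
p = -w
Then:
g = -1/35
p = 6/7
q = 69/35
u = -104/35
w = -6/7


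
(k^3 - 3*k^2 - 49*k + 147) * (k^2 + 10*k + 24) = k^5 + 7*k^4 - 55*k^3 - 415*k^2 + 294*k + 3528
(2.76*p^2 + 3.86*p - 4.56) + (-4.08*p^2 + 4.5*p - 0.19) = -1.32*p^2 + 8.36*p - 4.75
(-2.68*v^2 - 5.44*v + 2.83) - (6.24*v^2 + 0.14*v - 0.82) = -8.92*v^2 - 5.58*v + 3.65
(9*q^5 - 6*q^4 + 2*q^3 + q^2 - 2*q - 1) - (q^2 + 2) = 9*q^5 - 6*q^4 + 2*q^3 - 2*q - 3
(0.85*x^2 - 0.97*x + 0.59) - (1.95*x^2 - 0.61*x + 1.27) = -1.1*x^2 - 0.36*x - 0.68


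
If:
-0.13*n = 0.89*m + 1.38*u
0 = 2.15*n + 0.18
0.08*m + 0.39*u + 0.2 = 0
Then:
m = 1.18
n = -0.08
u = -0.76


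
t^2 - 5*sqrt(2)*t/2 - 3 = (t - 3*sqrt(2))*(t + sqrt(2)/2)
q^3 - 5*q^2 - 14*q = q*(q - 7)*(q + 2)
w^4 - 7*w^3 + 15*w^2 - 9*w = w*(w - 3)^2*(w - 1)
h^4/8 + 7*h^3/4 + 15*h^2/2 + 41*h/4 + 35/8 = (h/4 + 1/4)*(h/2 + 1/2)*(h + 5)*(h + 7)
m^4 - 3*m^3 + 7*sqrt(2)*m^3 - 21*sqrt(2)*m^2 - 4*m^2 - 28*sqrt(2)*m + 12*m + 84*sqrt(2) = (m - 3)*(m - 2)*(m + 2)*(m + 7*sqrt(2))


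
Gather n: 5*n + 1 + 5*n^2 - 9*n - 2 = 5*n^2 - 4*n - 1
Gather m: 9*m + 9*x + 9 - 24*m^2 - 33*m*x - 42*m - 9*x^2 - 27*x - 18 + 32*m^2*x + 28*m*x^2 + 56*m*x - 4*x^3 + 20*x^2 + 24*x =m^2*(32*x - 24) + m*(28*x^2 + 23*x - 33) - 4*x^3 + 11*x^2 + 6*x - 9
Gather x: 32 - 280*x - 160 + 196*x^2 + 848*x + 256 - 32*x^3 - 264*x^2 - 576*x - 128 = -32*x^3 - 68*x^2 - 8*x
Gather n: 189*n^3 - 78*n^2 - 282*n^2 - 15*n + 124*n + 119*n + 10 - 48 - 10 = 189*n^3 - 360*n^2 + 228*n - 48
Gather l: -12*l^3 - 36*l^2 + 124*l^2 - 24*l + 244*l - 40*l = -12*l^3 + 88*l^2 + 180*l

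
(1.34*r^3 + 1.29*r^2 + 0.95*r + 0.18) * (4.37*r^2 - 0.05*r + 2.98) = 5.8558*r^5 + 5.5703*r^4 + 8.0802*r^3 + 4.5833*r^2 + 2.822*r + 0.5364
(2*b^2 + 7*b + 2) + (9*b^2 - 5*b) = 11*b^2 + 2*b + 2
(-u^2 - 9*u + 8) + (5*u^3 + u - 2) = 5*u^3 - u^2 - 8*u + 6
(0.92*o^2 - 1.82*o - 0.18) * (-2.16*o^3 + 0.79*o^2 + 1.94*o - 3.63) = -1.9872*o^5 + 4.658*o^4 + 0.7358*o^3 - 7.0126*o^2 + 6.2574*o + 0.6534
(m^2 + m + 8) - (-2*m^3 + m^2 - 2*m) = 2*m^3 + 3*m + 8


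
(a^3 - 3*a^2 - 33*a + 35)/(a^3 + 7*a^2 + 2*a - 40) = (a^2 - 8*a + 7)/(a^2 + 2*a - 8)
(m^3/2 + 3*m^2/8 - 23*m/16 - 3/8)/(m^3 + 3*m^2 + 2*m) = (8*m^2 - 10*m - 3)/(16*m*(m + 1))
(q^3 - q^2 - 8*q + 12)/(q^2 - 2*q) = q + 1 - 6/q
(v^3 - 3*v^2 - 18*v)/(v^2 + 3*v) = v - 6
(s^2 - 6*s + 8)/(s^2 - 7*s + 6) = (s^2 - 6*s + 8)/(s^2 - 7*s + 6)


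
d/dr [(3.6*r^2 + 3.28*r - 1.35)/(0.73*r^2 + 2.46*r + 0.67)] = (6.4616*r^2 + 6.795*r + 5.5186)/(0.5329*r^4 + 3.5916*r^3 + 7.0298*r^2 + 3.2964*r + 0.4489)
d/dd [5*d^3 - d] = 15*d^2 - 1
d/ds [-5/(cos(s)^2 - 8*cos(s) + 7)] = 10*(4 - cos(s))*sin(s)/(cos(s)^2 - 8*cos(s) + 7)^2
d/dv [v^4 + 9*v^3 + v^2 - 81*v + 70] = 4*v^3 + 27*v^2 + 2*v - 81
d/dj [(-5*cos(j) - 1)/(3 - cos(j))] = 16*sin(j)/(cos(j) - 3)^2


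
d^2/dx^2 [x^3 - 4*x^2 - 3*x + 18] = 6*x - 8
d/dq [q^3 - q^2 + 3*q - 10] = 3*q^2 - 2*q + 3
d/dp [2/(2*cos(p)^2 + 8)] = 4*sin(2*p)/(cos(2*p) + 9)^2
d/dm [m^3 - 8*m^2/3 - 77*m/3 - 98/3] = 3*m^2 - 16*m/3 - 77/3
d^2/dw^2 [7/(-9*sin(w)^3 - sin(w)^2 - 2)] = 7*(729*sin(w)^6 + 99*sin(w)^5 - 968*sin(w)^4 - 306*sin(w)^3 - 14*sin(w)^2 + 108*sin(w) + 4)/(9*sin(w)^3 + sin(w)^2 + 2)^3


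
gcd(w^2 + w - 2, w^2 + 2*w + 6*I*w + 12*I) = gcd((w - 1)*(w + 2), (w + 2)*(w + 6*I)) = w + 2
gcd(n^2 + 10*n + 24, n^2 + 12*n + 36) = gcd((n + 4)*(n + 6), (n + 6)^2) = n + 6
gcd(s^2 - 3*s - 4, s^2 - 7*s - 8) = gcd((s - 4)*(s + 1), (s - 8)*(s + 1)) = s + 1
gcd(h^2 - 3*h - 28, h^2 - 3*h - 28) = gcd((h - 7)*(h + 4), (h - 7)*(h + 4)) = h^2 - 3*h - 28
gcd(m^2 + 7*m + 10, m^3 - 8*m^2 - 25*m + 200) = m + 5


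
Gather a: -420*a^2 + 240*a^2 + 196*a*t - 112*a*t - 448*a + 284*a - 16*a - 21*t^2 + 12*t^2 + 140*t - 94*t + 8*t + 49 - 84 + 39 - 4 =-180*a^2 + a*(84*t - 180) - 9*t^2 + 54*t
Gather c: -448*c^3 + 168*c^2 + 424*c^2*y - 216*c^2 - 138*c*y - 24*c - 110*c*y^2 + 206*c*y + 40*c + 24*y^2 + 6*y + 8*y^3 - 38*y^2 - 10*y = -448*c^3 + c^2*(424*y - 48) + c*(-110*y^2 + 68*y + 16) + 8*y^3 - 14*y^2 - 4*y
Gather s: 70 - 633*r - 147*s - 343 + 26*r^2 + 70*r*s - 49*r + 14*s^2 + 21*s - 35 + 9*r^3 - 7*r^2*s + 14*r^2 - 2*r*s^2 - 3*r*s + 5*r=9*r^3 + 40*r^2 - 677*r + s^2*(14 - 2*r) + s*(-7*r^2 + 67*r - 126) - 308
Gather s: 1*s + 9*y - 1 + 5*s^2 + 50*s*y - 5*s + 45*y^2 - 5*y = 5*s^2 + s*(50*y - 4) + 45*y^2 + 4*y - 1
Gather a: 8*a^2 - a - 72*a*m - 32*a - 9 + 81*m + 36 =8*a^2 + a*(-72*m - 33) + 81*m + 27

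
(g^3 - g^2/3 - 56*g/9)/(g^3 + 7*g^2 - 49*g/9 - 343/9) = g*(3*g - 8)/(3*g^2 + 14*g - 49)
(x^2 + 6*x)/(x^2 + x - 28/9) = 9*x*(x + 6)/(9*x^2 + 9*x - 28)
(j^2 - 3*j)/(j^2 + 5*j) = (j - 3)/(j + 5)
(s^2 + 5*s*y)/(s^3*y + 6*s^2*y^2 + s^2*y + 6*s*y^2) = (s + 5*y)/(y*(s^2 + 6*s*y + s + 6*y))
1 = 1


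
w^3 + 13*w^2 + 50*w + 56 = (w + 2)*(w + 4)*(w + 7)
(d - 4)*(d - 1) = d^2 - 5*d + 4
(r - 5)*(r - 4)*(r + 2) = r^3 - 7*r^2 + 2*r + 40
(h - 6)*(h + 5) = h^2 - h - 30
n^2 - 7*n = n*(n - 7)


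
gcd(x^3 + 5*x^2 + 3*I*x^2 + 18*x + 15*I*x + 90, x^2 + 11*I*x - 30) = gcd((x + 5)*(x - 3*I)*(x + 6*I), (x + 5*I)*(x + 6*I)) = x + 6*I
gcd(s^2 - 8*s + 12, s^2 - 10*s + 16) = s - 2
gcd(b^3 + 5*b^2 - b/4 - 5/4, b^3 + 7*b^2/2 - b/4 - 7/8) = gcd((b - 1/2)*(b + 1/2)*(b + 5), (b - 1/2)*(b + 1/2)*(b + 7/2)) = b^2 - 1/4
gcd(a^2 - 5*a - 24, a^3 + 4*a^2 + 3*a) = a + 3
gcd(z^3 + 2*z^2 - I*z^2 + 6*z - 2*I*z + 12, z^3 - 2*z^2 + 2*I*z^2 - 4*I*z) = z + 2*I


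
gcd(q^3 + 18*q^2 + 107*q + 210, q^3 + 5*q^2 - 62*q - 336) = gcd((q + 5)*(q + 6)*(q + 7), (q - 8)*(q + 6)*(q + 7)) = q^2 + 13*q + 42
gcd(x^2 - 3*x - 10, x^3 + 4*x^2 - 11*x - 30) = x + 2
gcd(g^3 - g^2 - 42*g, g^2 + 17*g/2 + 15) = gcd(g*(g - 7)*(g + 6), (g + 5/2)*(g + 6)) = g + 6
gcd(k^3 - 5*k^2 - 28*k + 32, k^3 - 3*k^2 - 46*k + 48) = k^2 - 9*k + 8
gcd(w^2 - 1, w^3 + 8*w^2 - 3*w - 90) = 1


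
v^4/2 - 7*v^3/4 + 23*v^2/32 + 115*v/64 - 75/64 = (v/2 + 1/2)*(v - 5/2)*(v - 5/4)*(v - 3/4)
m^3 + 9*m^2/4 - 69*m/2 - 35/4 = (m - 5)*(m + 1/4)*(m + 7)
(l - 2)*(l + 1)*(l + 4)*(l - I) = l^4 + 3*l^3 - I*l^3 - 6*l^2 - 3*I*l^2 - 8*l + 6*I*l + 8*I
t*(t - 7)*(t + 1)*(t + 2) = t^4 - 4*t^3 - 19*t^2 - 14*t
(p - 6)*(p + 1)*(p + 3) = p^3 - 2*p^2 - 21*p - 18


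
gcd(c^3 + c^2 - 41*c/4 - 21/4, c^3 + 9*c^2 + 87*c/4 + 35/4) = c^2 + 4*c + 7/4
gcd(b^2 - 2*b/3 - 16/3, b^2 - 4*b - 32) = 1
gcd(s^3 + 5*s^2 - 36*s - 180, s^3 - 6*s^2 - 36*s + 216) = s^2 - 36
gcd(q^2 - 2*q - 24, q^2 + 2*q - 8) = q + 4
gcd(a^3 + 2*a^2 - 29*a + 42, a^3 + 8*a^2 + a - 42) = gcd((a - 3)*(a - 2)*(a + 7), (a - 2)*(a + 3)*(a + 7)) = a^2 + 5*a - 14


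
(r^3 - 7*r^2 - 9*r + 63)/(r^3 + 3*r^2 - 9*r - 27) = (r - 7)/(r + 3)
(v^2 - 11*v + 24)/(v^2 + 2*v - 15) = (v - 8)/(v + 5)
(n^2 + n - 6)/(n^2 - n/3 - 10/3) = 3*(n + 3)/(3*n + 5)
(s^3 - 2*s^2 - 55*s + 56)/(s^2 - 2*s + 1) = (s^2 - s - 56)/(s - 1)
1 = 1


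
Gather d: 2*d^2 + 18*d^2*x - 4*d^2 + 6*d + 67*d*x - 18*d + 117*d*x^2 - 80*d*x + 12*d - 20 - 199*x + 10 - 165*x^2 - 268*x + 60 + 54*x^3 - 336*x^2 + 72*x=d^2*(18*x - 2) + d*(117*x^2 - 13*x) + 54*x^3 - 501*x^2 - 395*x + 50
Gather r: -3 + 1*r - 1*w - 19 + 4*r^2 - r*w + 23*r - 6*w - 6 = 4*r^2 + r*(24 - w) - 7*w - 28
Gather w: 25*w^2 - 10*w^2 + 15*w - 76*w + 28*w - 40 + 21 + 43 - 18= 15*w^2 - 33*w + 6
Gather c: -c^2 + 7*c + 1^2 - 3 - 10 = -c^2 + 7*c - 12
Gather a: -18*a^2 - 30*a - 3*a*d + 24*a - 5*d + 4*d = -18*a^2 + a*(-3*d - 6) - d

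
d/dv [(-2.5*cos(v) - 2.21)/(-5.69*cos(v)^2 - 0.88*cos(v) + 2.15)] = (14.225*cos(v)^2 + 25.1498*cos(v) + 7.3198)*sin(v)/(32.3761*cos(v)^4 + 10.0144*cos(v)^3 - 23.6926*cos(v)^2 - 3.784*cos(v) + 4.6225)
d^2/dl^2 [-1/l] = -2/l^3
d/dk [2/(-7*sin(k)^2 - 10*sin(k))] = 4*(7*sin(k) + 5)*cos(k)/((7*sin(k) + 10)^2*sin(k)^2)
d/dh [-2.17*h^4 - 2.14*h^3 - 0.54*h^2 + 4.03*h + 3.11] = -8.68*h^3 - 6.42*h^2 - 1.08*h + 4.03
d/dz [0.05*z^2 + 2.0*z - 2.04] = 0.1*z + 2.0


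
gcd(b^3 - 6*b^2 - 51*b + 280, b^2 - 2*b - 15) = b - 5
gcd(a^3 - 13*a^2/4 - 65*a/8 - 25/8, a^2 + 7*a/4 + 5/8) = a^2 + 7*a/4 + 5/8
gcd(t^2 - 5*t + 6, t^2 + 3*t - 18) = t - 3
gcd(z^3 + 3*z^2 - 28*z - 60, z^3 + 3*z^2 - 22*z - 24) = z + 6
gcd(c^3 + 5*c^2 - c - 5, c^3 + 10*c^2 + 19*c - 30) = c^2 + 4*c - 5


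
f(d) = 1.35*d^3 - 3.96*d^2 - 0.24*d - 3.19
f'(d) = 4.05*d^2 - 7.92*d - 0.24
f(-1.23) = -11.40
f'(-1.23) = 15.63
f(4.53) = 39.96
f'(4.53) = 46.99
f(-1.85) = -24.85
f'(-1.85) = 28.27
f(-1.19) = -10.79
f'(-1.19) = 14.92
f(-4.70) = -229.70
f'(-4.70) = 126.45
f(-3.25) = -90.58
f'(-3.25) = 68.28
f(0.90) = -5.63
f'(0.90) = -4.09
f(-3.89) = -141.65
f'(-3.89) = 91.85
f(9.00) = 658.04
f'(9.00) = 256.53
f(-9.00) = -1305.94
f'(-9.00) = 399.09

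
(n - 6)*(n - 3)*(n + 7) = n^3 - 2*n^2 - 45*n + 126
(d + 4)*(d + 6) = d^2 + 10*d + 24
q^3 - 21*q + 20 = (q - 4)*(q - 1)*(q + 5)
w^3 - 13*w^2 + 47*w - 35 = (w - 7)*(w - 5)*(w - 1)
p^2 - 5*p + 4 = (p - 4)*(p - 1)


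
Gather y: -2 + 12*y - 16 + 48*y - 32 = 60*y - 50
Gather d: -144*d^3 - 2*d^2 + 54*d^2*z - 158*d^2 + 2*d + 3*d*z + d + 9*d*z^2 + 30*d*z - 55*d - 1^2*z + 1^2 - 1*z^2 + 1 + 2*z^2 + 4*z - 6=-144*d^3 + d^2*(54*z - 160) + d*(9*z^2 + 33*z - 52) + z^2 + 3*z - 4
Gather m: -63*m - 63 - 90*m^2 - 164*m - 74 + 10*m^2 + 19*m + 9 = -80*m^2 - 208*m - 128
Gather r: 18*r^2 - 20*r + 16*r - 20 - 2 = 18*r^2 - 4*r - 22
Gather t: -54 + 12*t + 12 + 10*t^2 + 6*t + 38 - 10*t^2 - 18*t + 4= 0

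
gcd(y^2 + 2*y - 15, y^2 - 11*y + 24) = y - 3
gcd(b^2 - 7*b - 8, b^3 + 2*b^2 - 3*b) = 1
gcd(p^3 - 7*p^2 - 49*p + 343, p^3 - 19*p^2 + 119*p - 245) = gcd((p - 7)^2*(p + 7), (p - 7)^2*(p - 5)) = p^2 - 14*p + 49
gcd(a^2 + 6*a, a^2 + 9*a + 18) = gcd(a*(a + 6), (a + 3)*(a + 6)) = a + 6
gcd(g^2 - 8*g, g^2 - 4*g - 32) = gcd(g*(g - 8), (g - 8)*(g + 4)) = g - 8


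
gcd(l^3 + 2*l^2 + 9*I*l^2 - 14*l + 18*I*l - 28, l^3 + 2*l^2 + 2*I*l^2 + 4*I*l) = l^2 + l*(2 + 2*I) + 4*I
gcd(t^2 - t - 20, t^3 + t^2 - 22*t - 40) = t^2 - t - 20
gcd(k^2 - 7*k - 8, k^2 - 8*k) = k - 8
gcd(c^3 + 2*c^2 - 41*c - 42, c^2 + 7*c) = c + 7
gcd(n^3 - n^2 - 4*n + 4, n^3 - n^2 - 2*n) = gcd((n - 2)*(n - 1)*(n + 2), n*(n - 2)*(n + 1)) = n - 2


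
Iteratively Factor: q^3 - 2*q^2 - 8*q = (q + 2)*(q^2 - 4*q) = (q - 4)*(q + 2)*(q)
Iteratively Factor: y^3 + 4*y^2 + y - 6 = (y - 1)*(y^2 + 5*y + 6) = (y - 1)*(y + 2)*(y + 3)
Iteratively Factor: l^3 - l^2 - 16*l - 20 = (l + 2)*(l^2 - 3*l - 10) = (l + 2)^2*(l - 5)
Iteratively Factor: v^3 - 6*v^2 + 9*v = (v - 3)*(v^2 - 3*v) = v*(v - 3)*(v - 3)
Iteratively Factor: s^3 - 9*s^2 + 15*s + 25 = (s - 5)*(s^2 - 4*s - 5) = (s - 5)*(s + 1)*(s - 5)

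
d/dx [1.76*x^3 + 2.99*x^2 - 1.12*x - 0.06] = 5.28*x^2 + 5.98*x - 1.12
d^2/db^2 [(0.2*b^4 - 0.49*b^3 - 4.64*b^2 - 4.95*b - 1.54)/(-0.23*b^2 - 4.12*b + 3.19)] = (-0.02116*b^6 - 1.13712*b^5 - 19.48884*b^4 + 51.14088*b^3 - 42.147468*b^2 + 60.4644480000001*b + 279.088876)/(0.012167*b^6 + 0.653844*b^5 + 11.206083*b^4 + 51.797464*b^3 - 155.423499*b^2 + 125.776596*b - 32.461759)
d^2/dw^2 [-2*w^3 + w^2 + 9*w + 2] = 2 - 12*w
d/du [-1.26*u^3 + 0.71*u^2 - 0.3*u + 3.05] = -3.78*u^2 + 1.42*u - 0.3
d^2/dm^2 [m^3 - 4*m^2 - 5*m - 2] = 6*m - 8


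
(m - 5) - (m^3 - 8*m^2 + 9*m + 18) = -m^3 + 8*m^2 - 8*m - 23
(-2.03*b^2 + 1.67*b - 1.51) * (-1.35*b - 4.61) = 2.7405*b^3 + 7.1038*b^2 - 5.6602*b + 6.9611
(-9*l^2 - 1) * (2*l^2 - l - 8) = -18*l^4 + 9*l^3 + 70*l^2 + l + 8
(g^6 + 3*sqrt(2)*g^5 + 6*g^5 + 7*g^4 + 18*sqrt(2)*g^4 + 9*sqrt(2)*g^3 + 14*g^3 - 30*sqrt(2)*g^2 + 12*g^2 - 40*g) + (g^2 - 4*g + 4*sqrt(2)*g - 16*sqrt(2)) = g^6 + 3*sqrt(2)*g^5 + 6*g^5 + 7*g^4 + 18*sqrt(2)*g^4 + 9*sqrt(2)*g^3 + 14*g^3 - 30*sqrt(2)*g^2 + 13*g^2 - 44*g + 4*sqrt(2)*g - 16*sqrt(2)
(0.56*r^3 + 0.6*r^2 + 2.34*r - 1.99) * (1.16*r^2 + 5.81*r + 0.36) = 0.6496*r^5 + 3.9496*r^4 + 6.402*r^3 + 11.503*r^2 - 10.7195*r - 0.7164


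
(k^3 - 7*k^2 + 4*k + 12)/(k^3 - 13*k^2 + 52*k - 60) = (k + 1)/(k - 5)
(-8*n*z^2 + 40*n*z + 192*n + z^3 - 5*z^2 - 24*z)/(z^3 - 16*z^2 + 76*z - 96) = (-8*n*z - 24*n + z^2 + 3*z)/(z^2 - 8*z + 12)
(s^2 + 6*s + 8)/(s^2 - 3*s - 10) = (s + 4)/(s - 5)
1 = 1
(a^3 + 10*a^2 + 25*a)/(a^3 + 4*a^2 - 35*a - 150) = a/(a - 6)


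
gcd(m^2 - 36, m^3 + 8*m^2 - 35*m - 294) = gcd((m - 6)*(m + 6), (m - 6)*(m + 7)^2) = m - 6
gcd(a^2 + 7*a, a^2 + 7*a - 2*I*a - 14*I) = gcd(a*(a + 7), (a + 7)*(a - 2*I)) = a + 7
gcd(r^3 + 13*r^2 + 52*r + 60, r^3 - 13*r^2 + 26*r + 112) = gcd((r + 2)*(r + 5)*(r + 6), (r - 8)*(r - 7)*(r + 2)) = r + 2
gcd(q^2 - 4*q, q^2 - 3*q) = q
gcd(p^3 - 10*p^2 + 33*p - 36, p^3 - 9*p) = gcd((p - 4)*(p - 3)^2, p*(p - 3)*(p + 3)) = p - 3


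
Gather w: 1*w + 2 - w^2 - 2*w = -w^2 - w + 2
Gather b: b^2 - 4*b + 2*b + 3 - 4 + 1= b^2 - 2*b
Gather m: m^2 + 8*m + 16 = m^2 + 8*m + 16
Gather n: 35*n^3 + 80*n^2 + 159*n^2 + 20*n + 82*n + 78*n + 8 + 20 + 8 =35*n^3 + 239*n^2 + 180*n + 36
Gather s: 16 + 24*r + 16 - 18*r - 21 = 6*r + 11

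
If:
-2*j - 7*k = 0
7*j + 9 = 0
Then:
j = -9/7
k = 18/49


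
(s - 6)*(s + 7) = s^2 + s - 42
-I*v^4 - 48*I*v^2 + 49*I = (v - 1)*(v - 7*I)*(v + 7*I)*(-I*v - I)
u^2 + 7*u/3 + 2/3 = (u + 1/3)*(u + 2)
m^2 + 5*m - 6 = (m - 1)*(m + 6)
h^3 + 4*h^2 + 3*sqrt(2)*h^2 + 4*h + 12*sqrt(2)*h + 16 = (h + 4)*(h + sqrt(2))*(h + 2*sqrt(2))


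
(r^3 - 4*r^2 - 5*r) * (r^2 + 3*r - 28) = r^5 - r^4 - 45*r^3 + 97*r^2 + 140*r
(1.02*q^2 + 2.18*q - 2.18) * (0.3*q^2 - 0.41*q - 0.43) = 0.306*q^4 + 0.2358*q^3 - 1.9864*q^2 - 0.0436*q + 0.9374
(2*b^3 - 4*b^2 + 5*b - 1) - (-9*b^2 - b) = 2*b^3 + 5*b^2 + 6*b - 1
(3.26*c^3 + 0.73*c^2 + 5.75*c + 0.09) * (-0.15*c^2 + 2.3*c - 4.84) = -0.489*c^5 + 7.3885*c^4 - 14.9619*c^3 + 9.6783*c^2 - 27.623*c - 0.4356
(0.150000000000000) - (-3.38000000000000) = 3.53000000000000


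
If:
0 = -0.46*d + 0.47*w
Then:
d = 1.02173913043478*w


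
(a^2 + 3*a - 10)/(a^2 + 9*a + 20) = (a - 2)/(a + 4)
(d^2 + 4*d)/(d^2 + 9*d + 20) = d/(d + 5)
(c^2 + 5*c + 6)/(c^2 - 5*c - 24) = (c + 2)/(c - 8)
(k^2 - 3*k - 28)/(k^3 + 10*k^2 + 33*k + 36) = (k - 7)/(k^2 + 6*k + 9)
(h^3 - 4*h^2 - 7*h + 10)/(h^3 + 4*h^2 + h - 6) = (h - 5)/(h + 3)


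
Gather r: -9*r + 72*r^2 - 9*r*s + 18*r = 72*r^2 + r*(9 - 9*s)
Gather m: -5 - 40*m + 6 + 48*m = 8*m + 1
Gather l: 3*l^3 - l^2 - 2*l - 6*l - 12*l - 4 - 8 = 3*l^3 - l^2 - 20*l - 12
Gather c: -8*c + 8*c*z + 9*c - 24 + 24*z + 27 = c*(8*z + 1) + 24*z + 3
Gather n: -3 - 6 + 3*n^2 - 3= 3*n^2 - 12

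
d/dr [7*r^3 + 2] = 21*r^2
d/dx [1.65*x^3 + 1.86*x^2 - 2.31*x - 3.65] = 4.95*x^2 + 3.72*x - 2.31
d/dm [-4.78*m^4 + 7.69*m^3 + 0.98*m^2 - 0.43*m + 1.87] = -19.12*m^3 + 23.07*m^2 + 1.96*m - 0.43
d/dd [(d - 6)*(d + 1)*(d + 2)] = 3*d^2 - 6*d - 16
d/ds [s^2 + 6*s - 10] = 2*s + 6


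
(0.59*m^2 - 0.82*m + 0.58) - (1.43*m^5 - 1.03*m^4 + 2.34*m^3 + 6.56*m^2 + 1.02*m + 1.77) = -1.43*m^5 + 1.03*m^4 - 2.34*m^3 - 5.97*m^2 - 1.84*m - 1.19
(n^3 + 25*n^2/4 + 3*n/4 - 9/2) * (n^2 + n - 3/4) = n^5 + 29*n^4/4 + 25*n^3/4 - 135*n^2/16 - 81*n/16 + 27/8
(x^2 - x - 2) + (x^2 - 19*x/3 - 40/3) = 2*x^2 - 22*x/3 - 46/3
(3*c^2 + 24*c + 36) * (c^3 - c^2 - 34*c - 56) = 3*c^5 + 21*c^4 - 90*c^3 - 1020*c^2 - 2568*c - 2016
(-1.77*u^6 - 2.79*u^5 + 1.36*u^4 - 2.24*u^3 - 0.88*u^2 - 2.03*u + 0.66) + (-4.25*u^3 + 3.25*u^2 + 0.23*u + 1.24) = -1.77*u^6 - 2.79*u^5 + 1.36*u^4 - 6.49*u^3 + 2.37*u^2 - 1.8*u + 1.9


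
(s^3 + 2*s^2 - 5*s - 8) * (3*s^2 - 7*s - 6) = 3*s^5 - s^4 - 35*s^3 - s^2 + 86*s + 48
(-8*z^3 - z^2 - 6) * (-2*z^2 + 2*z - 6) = 16*z^5 - 14*z^4 + 46*z^3 + 18*z^2 - 12*z + 36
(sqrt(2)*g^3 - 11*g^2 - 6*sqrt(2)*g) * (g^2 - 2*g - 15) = sqrt(2)*g^5 - 11*g^4 - 2*sqrt(2)*g^4 - 21*sqrt(2)*g^3 + 22*g^3 + 12*sqrt(2)*g^2 + 165*g^2 + 90*sqrt(2)*g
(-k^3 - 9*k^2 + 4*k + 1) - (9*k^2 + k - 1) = -k^3 - 18*k^2 + 3*k + 2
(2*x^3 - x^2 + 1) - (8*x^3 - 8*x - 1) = -6*x^3 - x^2 + 8*x + 2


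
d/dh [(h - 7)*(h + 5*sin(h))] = h + (h - 7)*(5*cos(h) + 1) + 5*sin(h)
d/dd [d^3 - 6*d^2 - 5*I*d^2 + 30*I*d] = 3*d^2 - 12*d - 10*I*d + 30*I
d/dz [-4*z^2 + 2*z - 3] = 2 - 8*z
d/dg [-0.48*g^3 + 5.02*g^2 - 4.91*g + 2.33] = -1.44*g^2 + 10.04*g - 4.91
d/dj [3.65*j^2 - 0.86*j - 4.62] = 7.3*j - 0.86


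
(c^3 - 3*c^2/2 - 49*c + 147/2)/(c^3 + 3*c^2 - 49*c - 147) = (c - 3/2)/(c + 3)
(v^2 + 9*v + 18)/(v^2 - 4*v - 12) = (v^2 + 9*v + 18)/(v^2 - 4*v - 12)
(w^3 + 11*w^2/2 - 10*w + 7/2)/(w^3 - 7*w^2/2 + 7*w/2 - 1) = (w + 7)/(w - 2)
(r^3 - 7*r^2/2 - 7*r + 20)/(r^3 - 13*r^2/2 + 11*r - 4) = (2*r + 5)/(2*r - 1)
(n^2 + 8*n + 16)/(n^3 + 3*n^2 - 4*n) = (n + 4)/(n*(n - 1))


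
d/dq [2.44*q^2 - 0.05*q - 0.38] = 4.88*q - 0.05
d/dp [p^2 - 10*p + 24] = 2*p - 10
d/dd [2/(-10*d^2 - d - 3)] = 2*(20*d + 1)/(10*d^2 + d + 3)^2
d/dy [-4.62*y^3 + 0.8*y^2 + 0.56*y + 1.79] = -13.86*y^2 + 1.6*y + 0.56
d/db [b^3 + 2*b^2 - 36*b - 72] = 3*b^2 + 4*b - 36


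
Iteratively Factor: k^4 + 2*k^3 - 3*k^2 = (k)*(k^3 + 2*k^2 - 3*k) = k*(k + 3)*(k^2 - k) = k*(k - 1)*(k + 3)*(k)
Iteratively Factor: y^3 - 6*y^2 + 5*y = (y)*(y^2 - 6*y + 5) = y*(y - 5)*(y - 1)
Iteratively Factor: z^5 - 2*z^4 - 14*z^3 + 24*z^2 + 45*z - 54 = (z + 2)*(z^4 - 4*z^3 - 6*z^2 + 36*z - 27) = (z + 2)*(z + 3)*(z^3 - 7*z^2 + 15*z - 9) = (z - 1)*(z + 2)*(z + 3)*(z^2 - 6*z + 9) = (z - 3)*(z - 1)*(z + 2)*(z + 3)*(z - 3)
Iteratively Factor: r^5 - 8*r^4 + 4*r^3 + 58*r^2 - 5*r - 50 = (r - 5)*(r^4 - 3*r^3 - 11*r^2 + 3*r + 10) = (r - 5)*(r + 1)*(r^3 - 4*r^2 - 7*r + 10) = (r - 5)*(r + 1)*(r + 2)*(r^2 - 6*r + 5) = (r - 5)^2*(r + 1)*(r + 2)*(r - 1)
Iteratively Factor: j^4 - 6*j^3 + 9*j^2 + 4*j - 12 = (j + 1)*(j^3 - 7*j^2 + 16*j - 12) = (j - 2)*(j + 1)*(j^2 - 5*j + 6) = (j - 3)*(j - 2)*(j + 1)*(j - 2)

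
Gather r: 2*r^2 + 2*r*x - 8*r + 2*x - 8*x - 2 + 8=2*r^2 + r*(2*x - 8) - 6*x + 6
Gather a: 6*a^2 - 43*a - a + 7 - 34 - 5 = 6*a^2 - 44*a - 32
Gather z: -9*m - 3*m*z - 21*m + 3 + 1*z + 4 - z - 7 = -3*m*z - 30*m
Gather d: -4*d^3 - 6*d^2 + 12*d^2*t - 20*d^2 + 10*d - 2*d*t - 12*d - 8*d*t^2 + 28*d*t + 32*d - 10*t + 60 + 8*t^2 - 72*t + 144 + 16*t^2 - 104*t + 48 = -4*d^3 + d^2*(12*t - 26) + d*(-8*t^2 + 26*t + 30) + 24*t^2 - 186*t + 252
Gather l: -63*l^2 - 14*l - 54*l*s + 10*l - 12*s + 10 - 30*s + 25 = -63*l^2 + l*(-54*s - 4) - 42*s + 35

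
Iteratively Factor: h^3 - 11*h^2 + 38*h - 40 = (h - 2)*(h^2 - 9*h + 20) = (h - 4)*(h - 2)*(h - 5)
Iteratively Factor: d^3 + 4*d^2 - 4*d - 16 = (d + 4)*(d^2 - 4) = (d - 2)*(d + 4)*(d + 2)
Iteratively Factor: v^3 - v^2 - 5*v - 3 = (v - 3)*(v^2 + 2*v + 1) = (v - 3)*(v + 1)*(v + 1)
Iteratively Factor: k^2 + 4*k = (k + 4)*(k)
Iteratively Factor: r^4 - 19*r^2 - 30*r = (r + 3)*(r^3 - 3*r^2 - 10*r) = (r + 2)*(r + 3)*(r^2 - 5*r) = r*(r + 2)*(r + 3)*(r - 5)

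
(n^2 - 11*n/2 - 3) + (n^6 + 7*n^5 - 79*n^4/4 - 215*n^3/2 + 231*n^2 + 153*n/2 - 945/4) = n^6 + 7*n^5 - 79*n^4/4 - 215*n^3/2 + 232*n^2 + 71*n - 957/4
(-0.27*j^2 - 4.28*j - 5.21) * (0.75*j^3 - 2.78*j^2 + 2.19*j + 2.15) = -0.2025*j^5 - 2.4594*j^4 + 7.3996*j^3 + 4.5301*j^2 - 20.6119*j - 11.2015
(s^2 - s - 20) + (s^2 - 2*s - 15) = 2*s^2 - 3*s - 35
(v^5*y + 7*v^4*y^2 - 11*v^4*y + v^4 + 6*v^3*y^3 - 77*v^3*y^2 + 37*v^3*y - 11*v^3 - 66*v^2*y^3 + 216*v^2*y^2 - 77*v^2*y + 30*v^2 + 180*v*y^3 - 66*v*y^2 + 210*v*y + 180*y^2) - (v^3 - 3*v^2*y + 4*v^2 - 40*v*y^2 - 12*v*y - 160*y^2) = v^5*y + 7*v^4*y^2 - 11*v^4*y + v^4 + 6*v^3*y^3 - 77*v^3*y^2 + 37*v^3*y - 12*v^3 - 66*v^2*y^3 + 216*v^2*y^2 - 74*v^2*y + 26*v^2 + 180*v*y^3 - 26*v*y^2 + 222*v*y + 340*y^2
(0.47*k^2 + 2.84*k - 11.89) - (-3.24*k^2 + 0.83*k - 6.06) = 3.71*k^2 + 2.01*k - 5.83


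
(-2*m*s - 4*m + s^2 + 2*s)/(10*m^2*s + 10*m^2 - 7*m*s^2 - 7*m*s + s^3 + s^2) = (s + 2)/(-5*m*s - 5*m + s^2 + s)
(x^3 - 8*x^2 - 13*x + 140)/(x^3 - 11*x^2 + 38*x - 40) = (x^2 - 3*x - 28)/(x^2 - 6*x + 8)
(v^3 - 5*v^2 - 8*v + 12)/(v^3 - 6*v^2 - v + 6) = (v + 2)/(v + 1)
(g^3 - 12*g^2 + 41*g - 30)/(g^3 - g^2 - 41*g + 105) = (g^2 - 7*g + 6)/(g^2 + 4*g - 21)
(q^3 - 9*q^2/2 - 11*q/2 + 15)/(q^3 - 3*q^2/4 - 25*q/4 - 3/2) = 2*(2*q^2 - 13*q + 15)/(4*q^2 - 11*q - 3)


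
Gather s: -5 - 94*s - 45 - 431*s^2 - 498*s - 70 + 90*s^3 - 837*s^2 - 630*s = 90*s^3 - 1268*s^2 - 1222*s - 120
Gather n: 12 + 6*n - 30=6*n - 18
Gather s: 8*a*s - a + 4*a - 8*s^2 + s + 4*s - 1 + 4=3*a - 8*s^2 + s*(8*a + 5) + 3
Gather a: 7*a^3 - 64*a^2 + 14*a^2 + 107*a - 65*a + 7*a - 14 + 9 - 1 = 7*a^3 - 50*a^2 + 49*a - 6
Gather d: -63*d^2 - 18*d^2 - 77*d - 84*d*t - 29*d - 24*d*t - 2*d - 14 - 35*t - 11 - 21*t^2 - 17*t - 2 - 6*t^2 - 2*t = -81*d^2 + d*(-108*t - 108) - 27*t^2 - 54*t - 27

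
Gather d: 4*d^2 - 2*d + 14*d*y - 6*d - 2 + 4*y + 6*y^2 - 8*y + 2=4*d^2 + d*(14*y - 8) + 6*y^2 - 4*y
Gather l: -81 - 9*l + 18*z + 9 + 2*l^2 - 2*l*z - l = 2*l^2 + l*(-2*z - 10) + 18*z - 72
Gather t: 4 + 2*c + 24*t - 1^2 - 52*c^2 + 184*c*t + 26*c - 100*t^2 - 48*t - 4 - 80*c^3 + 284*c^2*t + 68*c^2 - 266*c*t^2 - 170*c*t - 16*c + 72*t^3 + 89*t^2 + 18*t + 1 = -80*c^3 + 16*c^2 + 12*c + 72*t^3 + t^2*(-266*c - 11) + t*(284*c^2 + 14*c - 6)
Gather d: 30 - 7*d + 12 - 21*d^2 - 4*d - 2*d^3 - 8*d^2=-2*d^3 - 29*d^2 - 11*d + 42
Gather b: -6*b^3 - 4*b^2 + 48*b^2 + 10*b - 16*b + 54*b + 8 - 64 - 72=-6*b^3 + 44*b^2 + 48*b - 128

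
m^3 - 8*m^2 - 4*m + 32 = (m - 8)*(m - 2)*(m + 2)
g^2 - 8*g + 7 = (g - 7)*(g - 1)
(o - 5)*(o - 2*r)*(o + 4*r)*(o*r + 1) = o^4*r + 2*o^3*r^2 - 5*o^3*r + o^3 - 8*o^2*r^3 - 10*o^2*r^2 + 2*o^2*r - 5*o^2 + 40*o*r^3 - 8*o*r^2 - 10*o*r + 40*r^2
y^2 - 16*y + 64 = (y - 8)^2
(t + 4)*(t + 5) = t^2 + 9*t + 20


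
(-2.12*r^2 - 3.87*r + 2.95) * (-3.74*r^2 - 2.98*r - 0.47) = 7.9288*r^4 + 20.7914*r^3 + 1.496*r^2 - 6.9721*r - 1.3865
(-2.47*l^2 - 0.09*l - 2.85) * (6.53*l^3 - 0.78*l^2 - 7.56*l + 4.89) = -16.1291*l^5 + 1.3389*l^4 + 0.132899999999999*l^3 - 9.1749*l^2 + 21.1059*l - 13.9365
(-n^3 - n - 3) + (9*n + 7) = -n^3 + 8*n + 4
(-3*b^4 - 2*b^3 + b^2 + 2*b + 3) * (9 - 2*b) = 6*b^5 - 23*b^4 - 20*b^3 + 5*b^2 + 12*b + 27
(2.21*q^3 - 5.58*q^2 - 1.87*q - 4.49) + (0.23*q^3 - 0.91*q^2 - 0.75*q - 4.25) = 2.44*q^3 - 6.49*q^2 - 2.62*q - 8.74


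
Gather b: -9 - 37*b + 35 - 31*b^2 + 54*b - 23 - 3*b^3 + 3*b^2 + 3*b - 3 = -3*b^3 - 28*b^2 + 20*b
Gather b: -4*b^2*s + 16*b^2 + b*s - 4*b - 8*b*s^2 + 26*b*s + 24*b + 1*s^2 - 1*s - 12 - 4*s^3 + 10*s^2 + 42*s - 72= b^2*(16 - 4*s) + b*(-8*s^2 + 27*s + 20) - 4*s^3 + 11*s^2 + 41*s - 84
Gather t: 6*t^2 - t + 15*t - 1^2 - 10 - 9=6*t^2 + 14*t - 20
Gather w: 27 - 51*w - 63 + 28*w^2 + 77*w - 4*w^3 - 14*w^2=-4*w^3 + 14*w^2 + 26*w - 36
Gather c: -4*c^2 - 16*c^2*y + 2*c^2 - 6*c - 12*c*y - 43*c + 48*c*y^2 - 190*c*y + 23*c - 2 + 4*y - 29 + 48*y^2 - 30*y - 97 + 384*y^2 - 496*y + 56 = c^2*(-16*y - 2) + c*(48*y^2 - 202*y - 26) + 432*y^2 - 522*y - 72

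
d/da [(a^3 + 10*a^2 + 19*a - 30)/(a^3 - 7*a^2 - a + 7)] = (-17*a^2 - 74*a + 103)/(a^4 - 12*a^3 + 22*a^2 + 84*a + 49)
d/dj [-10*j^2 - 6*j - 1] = -20*j - 6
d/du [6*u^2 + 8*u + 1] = 12*u + 8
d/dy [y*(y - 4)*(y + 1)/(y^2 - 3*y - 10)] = (y^4 - 6*y^3 - 17*y^2 + 60*y + 40)/(y^4 - 6*y^3 - 11*y^2 + 60*y + 100)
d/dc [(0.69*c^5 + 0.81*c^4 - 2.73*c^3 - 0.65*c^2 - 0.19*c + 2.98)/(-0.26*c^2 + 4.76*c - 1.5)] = (-0.5382*c^6 + 12.7164*c^5 + 7.1016*c^4 - 30.8496*c^3 + 9.1416*c^2 + 3.4996*c - 13.8998)/(0.0676*c^4 - 2.4752*c^3 + 23.4376*c^2 - 14.28*c + 2.25)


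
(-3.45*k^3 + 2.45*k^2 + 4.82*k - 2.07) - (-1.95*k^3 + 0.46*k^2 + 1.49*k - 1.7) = -1.5*k^3 + 1.99*k^2 + 3.33*k - 0.37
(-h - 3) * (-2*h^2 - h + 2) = 2*h^3 + 7*h^2 + h - 6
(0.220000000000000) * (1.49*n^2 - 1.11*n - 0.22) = 0.3278*n^2 - 0.2442*n - 0.0484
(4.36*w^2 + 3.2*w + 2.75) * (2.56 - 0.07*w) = -0.3052*w^3 + 10.9376*w^2 + 7.9995*w + 7.04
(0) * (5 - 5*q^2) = 0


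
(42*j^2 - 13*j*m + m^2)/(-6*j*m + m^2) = (-7*j + m)/m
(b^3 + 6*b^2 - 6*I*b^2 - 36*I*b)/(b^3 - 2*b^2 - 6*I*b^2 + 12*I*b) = (b + 6)/(b - 2)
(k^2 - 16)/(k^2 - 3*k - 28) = (k - 4)/(k - 7)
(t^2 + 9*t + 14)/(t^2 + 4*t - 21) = (t + 2)/(t - 3)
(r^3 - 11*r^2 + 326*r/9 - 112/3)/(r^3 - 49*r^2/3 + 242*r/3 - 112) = (r - 8/3)/(r - 8)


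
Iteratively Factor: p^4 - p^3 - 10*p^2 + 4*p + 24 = (p - 3)*(p^3 + 2*p^2 - 4*p - 8) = (p - 3)*(p - 2)*(p^2 + 4*p + 4) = (p - 3)*(p - 2)*(p + 2)*(p + 2)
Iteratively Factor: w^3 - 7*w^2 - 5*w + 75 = (w - 5)*(w^2 - 2*w - 15) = (w - 5)^2*(w + 3)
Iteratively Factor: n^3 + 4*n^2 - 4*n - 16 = (n - 2)*(n^2 + 6*n + 8) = (n - 2)*(n + 4)*(n + 2)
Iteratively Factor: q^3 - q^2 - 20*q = (q + 4)*(q^2 - 5*q) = (q - 5)*(q + 4)*(q)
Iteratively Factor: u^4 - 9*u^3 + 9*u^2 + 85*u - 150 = (u - 5)*(u^3 - 4*u^2 - 11*u + 30) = (u - 5)*(u - 2)*(u^2 - 2*u - 15) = (u - 5)*(u - 2)*(u + 3)*(u - 5)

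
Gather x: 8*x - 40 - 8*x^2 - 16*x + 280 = -8*x^2 - 8*x + 240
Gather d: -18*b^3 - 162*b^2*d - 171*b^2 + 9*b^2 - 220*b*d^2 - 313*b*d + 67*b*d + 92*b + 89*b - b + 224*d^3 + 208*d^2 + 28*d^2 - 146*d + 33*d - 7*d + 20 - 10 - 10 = -18*b^3 - 162*b^2 + 180*b + 224*d^3 + d^2*(236 - 220*b) + d*(-162*b^2 - 246*b - 120)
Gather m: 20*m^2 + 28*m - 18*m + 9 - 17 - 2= 20*m^2 + 10*m - 10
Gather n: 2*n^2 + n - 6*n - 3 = 2*n^2 - 5*n - 3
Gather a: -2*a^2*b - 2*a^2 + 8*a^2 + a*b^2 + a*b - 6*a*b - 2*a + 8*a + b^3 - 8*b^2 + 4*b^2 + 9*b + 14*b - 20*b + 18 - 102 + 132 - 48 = a^2*(6 - 2*b) + a*(b^2 - 5*b + 6) + b^3 - 4*b^2 + 3*b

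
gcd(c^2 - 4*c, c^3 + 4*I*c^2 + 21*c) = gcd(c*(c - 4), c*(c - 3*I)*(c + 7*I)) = c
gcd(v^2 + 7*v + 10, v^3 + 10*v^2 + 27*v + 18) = 1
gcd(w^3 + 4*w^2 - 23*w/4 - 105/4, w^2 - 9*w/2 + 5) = w - 5/2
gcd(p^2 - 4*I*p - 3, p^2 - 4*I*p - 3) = p^2 - 4*I*p - 3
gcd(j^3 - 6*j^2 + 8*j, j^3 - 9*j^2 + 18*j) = j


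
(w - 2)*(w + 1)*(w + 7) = w^3 + 6*w^2 - 9*w - 14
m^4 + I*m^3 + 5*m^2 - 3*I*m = m*(m - I)^2*(m + 3*I)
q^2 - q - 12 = (q - 4)*(q + 3)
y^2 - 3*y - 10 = (y - 5)*(y + 2)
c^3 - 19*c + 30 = (c - 3)*(c - 2)*(c + 5)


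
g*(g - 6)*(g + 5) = g^3 - g^2 - 30*g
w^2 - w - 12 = (w - 4)*(w + 3)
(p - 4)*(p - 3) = p^2 - 7*p + 12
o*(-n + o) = -n*o + o^2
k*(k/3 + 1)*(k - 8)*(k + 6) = k^4/3 + k^3/3 - 18*k^2 - 48*k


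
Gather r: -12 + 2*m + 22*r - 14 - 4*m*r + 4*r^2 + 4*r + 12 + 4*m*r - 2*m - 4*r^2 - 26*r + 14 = 0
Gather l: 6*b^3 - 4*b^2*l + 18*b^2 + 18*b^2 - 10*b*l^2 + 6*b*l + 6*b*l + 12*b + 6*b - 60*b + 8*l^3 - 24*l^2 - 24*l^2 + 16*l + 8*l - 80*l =6*b^3 + 36*b^2 - 42*b + 8*l^3 + l^2*(-10*b - 48) + l*(-4*b^2 + 12*b - 56)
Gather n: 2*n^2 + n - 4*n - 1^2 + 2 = 2*n^2 - 3*n + 1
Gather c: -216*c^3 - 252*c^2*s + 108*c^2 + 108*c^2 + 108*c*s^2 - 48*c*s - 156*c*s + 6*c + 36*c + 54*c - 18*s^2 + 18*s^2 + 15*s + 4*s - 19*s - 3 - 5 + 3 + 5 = -216*c^3 + c^2*(216 - 252*s) + c*(108*s^2 - 204*s + 96)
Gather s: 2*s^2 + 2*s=2*s^2 + 2*s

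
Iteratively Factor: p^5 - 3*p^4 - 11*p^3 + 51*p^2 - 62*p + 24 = (p - 3)*(p^4 - 11*p^2 + 18*p - 8) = (p - 3)*(p + 4)*(p^3 - 4*p^2 + 5*p - 2) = (p - 3)*(p - 2)*(p + 4)*(p^2 - 2*p + 1) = (p - 3)*(p - 2)*(p - 1)*(p + 4)*(p - 1)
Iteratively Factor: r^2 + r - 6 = (r - 2)*(r + 3)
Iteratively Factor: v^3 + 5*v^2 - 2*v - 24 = (v + 4)*(v^2 + v - 6) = (v - 2)*(v + 4)*(v + 3)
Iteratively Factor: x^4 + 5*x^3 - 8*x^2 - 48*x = (x - 3)*(x^3 + 8*x^2 + 16*x) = x*(x - 3)*(x^2 + 8*x + 16) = x*(x - 3)*(x + 4)*(x + 4)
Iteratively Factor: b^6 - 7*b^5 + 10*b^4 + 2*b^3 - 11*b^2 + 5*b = (b + 1)*(b^5 - 8*b^4 + 18*b^3 - 16*b^2 + 5*b) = (b - 1)*(b + 1)*(b^4 - 7*b^3 + 11*b^2 - 5*b) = (b - 1)^2*(b + 1)*(b^3 - 6*b^2 + 5*b) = b*(b - 1)^2*(b + 1)*(b^2 - 6*b + 5) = b*(b - 5)*(b - 1)^2*(b + 1)*(b - 1)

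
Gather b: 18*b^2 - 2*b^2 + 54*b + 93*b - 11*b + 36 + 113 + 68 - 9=16*b^2 + 136*b + 208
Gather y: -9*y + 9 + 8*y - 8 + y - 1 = 0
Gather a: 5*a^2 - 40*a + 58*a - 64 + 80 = 5*a^2 + 18*a + 16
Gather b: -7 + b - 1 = b - 8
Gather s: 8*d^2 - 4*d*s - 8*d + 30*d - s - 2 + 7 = 8*d^2 + 22*d + s*(-4*d - 1) + 5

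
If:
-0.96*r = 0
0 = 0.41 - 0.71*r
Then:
No Solution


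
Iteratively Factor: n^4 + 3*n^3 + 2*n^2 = (n)*(n^3 + 3*n^2 + 2*n) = n^2*(n^2 + 3*n + 2) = n^2*(n + 2)*(n + 1)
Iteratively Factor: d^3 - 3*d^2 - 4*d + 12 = (d - 3)*(d^2 - 4) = (d - 3)*(d + 2)*(d - 2)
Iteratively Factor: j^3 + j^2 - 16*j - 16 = (j + 1)*(j^2 - 16) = (j + 1)*(j + 4)*(j - 4)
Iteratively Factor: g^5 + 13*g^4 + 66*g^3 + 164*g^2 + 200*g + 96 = (g + 3)*(g^4 + 10*g^3 + 36*g^2 + 56*g + 32) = (g + 2)*(g + 3)*(g^3 + 8*g^2 + 20*g + 16) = (g + 2)*(g + 3)*(g + 4)*(g^2 + 4*g + 4) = (g + 2)^2*(g + 3)*(g + 4)*(g + 2)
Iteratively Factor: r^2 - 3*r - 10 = (r - 5)*(r + 2)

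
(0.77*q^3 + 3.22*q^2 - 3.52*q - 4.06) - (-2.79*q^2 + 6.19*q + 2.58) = 0.77*q^3 + 6.01*q^2 - 9.71*q - 6.64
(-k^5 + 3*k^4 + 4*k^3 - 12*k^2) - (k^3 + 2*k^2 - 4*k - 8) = -k^5 + 3*k^4 + 3*k^3 - 14*k^2 + 4*k + 8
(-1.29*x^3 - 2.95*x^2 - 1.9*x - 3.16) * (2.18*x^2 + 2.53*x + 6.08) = -2.8122*x^5 - 9.6947*x^4 - 19.4487*x^3 - 29.6318*x^2 - 19.5468*x - 19.2128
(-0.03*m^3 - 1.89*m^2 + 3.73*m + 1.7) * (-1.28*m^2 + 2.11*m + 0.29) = 0.0384*m^5 + 2.3559*m^4 - 8.771*m^3 + 5.1462*m^2 + 4.6687*m + 0.493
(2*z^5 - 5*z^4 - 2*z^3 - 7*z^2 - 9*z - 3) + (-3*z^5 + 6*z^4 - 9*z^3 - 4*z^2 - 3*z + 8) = -z^5 + z^4 - 11*z^3 - 11*z^2 - 12*z + 5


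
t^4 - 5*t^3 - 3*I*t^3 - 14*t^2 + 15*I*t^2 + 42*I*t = t*(t - 7)*(t + 2)*(t - 3*I)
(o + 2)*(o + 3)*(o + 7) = o^3 + 12*o^2 + 41*o + 42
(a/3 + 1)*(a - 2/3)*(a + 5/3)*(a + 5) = a^4/3 + 3*a^3 + 197*a^2/27 + 55*a/27 - 50/9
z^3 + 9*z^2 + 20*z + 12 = (z + 1)*(z + 2)*(z + 6)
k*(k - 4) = k^2 - 4*k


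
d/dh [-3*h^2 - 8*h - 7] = -6*h - 8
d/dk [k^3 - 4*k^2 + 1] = k*(3*k - 8)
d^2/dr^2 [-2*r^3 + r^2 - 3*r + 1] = 2 - 12*r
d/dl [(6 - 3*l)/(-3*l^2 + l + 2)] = 3*(3*l^2 - l - (l - 2)*(6*l - 1) - 2)/(-3*l^2 + l + 2)^2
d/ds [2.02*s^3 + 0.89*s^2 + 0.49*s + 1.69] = 6.06*s^2 + 1.78*s + 0.49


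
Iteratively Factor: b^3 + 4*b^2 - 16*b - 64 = (b + 4)*(b^2 - 16) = (b + 4)^2*(b - 4)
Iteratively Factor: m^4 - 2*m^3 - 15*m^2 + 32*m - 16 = (m - 1)*(m^3 - m^2 - 16*m + 16) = (m - 4)*(m - 1)*(m^2 + 3*m - 4) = (m - 4)*(m - 1)^2*(m + 4)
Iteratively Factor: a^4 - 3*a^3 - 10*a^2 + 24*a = (a + 3)*(a^3 - 6*a^2 + 8*a) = (a - 4)*(a + 3)*(a^2 - 2*a) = (a - 4)*(a - 2)*(a + 3)*(a)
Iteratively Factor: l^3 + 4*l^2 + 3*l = (l + 3)*(l^2 + l) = (l + 1)*(l + 3)*(l)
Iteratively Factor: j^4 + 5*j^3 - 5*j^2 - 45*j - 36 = (j + 4)*(j^3 + j^2 - 9*j - 9) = (j + 3)*(j + 4)*(j^2 - 2*j - 3) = (j + 1)*(j + 3)*(j + 4)*(j - 3)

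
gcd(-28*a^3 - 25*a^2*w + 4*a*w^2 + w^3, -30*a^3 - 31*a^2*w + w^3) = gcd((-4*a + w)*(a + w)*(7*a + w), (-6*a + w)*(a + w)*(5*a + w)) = a + w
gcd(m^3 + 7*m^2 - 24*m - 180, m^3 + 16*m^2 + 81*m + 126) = m + 6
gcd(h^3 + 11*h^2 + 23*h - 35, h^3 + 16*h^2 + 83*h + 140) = h^2 + 12*h + 35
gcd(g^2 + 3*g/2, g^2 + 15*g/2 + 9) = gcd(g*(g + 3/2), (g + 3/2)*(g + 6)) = g + 3/2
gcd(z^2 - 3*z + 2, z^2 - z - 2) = z - 2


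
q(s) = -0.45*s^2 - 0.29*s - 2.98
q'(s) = -0.9*s - 0.29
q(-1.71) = -3.80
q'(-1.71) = 1.25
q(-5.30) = -14.08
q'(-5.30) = 4.48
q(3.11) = -8.23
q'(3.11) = -3.09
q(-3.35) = -7.06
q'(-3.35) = 2.72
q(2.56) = -6.67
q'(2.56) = -2.59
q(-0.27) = -2.93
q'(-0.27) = -0.05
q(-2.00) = -4.20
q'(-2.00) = 1.51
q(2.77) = -7.24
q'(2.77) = -2.78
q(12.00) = -71.26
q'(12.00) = -11.09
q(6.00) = -20.92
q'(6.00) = -5.69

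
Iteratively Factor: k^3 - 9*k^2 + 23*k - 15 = (k - 1)*(k^2 - 8*k + 15) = (k - 3)*(k - 1)*(k - 5)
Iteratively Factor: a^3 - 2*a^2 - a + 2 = (a - 1)*(a^2 - a - 2) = (a - 1)*(a + 1)*(a - 2)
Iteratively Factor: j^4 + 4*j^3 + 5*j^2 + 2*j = (j + 1)*(j^3 + 3*j^2 + 2*j) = (j + 1)^2*(j^2 + 2*j) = (j + 1)^2*(j + 2)*(j)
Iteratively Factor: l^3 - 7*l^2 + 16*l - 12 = (l - 2)*(l^2 - 5*l + 6) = (l - 2)^2*(l - 3)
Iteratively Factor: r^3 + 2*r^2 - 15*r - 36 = (r + 3)*(r^2 - r - 12) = (r + 3)^2*(r - 4)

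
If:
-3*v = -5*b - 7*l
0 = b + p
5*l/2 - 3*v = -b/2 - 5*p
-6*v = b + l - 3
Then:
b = -9/62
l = 19/62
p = 9/62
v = 44/93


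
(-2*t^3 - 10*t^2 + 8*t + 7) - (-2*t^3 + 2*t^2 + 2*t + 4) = -12*t^2 + 6*t + 3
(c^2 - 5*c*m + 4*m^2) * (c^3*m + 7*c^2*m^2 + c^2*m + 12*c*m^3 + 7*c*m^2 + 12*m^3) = c^5*m + 2*c^4*m^2 + c^4*m - 19*c^3*m^3 + 2*c^3*m^2 - 32*c^2*m^4 - 19*c^2*m^3 + 48*c*m^5 - 32*c*m^4 + 48*m^5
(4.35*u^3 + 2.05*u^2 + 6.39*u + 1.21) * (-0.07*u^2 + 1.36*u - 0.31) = -0.3045*u^5 + 5.7725*u^4 + 0.9922*u^3 + 7.9702*u^2 - 0.3353*u - 0.3751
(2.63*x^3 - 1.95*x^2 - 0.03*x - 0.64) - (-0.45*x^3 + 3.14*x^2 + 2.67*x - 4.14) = 3.08*x^3 - 5.09*x^2 - 2.7*x + 3.5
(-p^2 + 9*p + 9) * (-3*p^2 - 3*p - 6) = 3*p^4 - 24*p^3 - 48*p^2 - 81*p - 54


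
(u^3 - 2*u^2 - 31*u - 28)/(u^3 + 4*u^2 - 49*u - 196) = (u + 1)/(u + 7)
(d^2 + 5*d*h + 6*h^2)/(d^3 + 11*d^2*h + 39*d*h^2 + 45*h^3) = (d + 2*h)/(d^2 + 8*d*h + 15*h^2)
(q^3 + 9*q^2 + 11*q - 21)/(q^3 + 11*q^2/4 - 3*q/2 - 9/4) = 4*(q + 7)/(4*q + 3)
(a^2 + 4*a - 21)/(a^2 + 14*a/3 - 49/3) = 3*(a - 3)/(3*a - 7)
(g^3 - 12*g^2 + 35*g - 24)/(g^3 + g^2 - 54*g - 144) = (g^2 - 4*g + 3)/(g^2 + 9*g + 18)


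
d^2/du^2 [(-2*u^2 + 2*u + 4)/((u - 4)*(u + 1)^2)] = 4*(-u^3 + 6*u^2 - 30*u + 38)/(u^6 - 9*u^5 + 15*u^4 + 45*u^3 - 60*u^2 - 144*u - 64)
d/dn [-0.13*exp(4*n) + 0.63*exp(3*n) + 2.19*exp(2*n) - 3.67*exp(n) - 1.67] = (-0.52*exp(3*n) + 1.89*exp(2*n) + 4.38*exp(n) - 3.67)*exp(n)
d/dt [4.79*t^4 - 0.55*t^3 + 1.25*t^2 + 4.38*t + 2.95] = 19.16*t^3 - 1.65*t^2 + 2.5*t + 4.38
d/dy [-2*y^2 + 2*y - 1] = 2 - 4*y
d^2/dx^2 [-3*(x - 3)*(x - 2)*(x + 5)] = -18*x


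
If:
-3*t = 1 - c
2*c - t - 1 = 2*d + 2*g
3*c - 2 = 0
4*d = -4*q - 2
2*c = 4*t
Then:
No Solution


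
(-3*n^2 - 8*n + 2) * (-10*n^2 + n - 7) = 30*n^4 + 77*n^3 - 7*n^2 + 58*n - 14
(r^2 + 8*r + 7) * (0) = 0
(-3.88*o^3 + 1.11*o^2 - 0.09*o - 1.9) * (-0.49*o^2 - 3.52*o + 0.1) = 1.9012*o^5 + 13.1137*o^4 - 4.2511*o^3 + 1.3588*o^2 + 6.679*o - 0.19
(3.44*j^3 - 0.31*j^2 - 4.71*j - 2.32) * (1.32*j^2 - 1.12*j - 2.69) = 4.5408*j^5 - 4.262*j^4 - 15.1236*j^3 + 3.0467*j^2 + 15.2683*j + 6.2408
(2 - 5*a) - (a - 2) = 4 - 6*a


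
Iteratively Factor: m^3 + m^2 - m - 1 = (m + 1)*(m^2 - 1) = (m + 1)^2*(m - 1)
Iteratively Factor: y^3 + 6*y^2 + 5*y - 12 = (y - 1)*(y^2 + 7*y + 12) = (y - 1)*(y + 3)*(y + 4)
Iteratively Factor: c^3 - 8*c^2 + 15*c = (c - 3)*(c^2 - 5*c) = (c - 5)*(c - 3)*(c)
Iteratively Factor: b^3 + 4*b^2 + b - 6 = (b + 2)*(b^2 + 2*b - 3) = (b - 1)*(b + 2)*(b + 3)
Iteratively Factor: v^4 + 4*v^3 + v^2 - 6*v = (v)*(v^3 + 4*v^2 + v - 6) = v*(v - 1)*(v^2 + 5*v + 6) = v*(v - 1)*(v + 2)*(v + 3)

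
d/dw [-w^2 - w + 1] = -2*w - 1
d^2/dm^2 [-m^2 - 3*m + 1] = -2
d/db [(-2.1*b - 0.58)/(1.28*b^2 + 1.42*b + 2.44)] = (2.688*b^2 + 1.4848*b - 4.3004)/(1.6384*b^4 + 3.6352*b^3 + 8.2628*b^2 + 6.9296*b + 5.9536)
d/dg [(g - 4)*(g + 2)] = 2*g - 2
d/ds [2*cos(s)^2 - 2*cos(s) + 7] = 2*sin(s) - 2*sin(2*s)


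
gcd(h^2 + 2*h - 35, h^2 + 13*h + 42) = h + 7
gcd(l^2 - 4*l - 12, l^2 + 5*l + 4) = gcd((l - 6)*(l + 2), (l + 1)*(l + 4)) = 1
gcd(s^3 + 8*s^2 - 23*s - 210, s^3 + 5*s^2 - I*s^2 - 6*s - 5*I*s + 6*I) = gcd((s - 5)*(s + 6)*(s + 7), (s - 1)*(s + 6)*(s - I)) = s + 6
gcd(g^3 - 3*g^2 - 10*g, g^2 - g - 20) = g - 5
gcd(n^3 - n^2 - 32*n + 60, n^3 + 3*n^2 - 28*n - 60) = n^2 + n - 30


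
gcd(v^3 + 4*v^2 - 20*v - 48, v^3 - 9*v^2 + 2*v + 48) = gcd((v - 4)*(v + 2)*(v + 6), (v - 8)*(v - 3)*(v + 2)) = v + 2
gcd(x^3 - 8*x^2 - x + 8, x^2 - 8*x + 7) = x - 1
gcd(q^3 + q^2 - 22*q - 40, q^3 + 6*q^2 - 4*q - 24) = q + 2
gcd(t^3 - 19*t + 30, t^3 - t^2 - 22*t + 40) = t^2 + 3*t - 10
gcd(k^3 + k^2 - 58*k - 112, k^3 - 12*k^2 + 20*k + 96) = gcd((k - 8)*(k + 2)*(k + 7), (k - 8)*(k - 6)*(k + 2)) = k^2 - 6*k - 16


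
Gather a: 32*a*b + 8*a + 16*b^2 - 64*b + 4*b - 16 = a*(32*b + 8) + 16*b^2 - 60*b - 16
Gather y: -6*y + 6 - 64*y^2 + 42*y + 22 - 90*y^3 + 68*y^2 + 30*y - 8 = -90*y^3 + 4*y^2 + 66*y + 20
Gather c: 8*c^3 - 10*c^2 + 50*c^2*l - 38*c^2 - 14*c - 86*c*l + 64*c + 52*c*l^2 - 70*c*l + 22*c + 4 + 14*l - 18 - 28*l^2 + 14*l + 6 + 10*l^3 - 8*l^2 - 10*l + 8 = 8*c^3 + c^2*(50*l - 48) + c*(52*l^2 - 156*l + 72) + 10*l^3 - 36*l^2 + 18*l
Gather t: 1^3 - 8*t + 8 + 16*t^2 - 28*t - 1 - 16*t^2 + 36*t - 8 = 0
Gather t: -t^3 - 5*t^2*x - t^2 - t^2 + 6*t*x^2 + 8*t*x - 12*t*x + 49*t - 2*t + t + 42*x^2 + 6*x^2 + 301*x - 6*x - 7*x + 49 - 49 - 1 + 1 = -t^3 + t^2*(-5*x - 2) + t*(6*x^2 - 4*x + 48) + 48*x^2 + 288*x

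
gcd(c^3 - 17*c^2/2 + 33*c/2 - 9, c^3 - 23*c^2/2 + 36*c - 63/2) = c - 3/2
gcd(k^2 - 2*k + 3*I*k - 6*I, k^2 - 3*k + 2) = k - 2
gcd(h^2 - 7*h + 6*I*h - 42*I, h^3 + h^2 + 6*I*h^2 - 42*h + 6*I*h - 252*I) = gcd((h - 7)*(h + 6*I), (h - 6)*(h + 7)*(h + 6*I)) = h + 6*I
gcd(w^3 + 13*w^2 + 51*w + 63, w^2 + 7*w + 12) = w + 3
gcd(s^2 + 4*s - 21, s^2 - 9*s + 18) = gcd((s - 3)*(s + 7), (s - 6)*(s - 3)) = s - 3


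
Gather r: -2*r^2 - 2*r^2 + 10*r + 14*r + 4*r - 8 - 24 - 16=-4*r^2 + 28*r - 48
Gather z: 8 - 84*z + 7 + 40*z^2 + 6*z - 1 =40*z^2 - 78*z + 14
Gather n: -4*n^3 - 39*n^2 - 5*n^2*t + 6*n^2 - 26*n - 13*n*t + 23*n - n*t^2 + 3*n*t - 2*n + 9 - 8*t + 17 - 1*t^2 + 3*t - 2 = -4*n^3 + n^2*(-5*t - 33) + n*(-t^2 - 10*t - 5) - t^2 - 5*t + 24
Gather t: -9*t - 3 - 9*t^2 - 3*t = -9*t^2 - 12*t - 3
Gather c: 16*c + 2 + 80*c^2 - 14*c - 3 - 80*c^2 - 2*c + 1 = 0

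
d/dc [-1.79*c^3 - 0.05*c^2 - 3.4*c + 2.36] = -5.37*c^2 - 0.1*c - 3.4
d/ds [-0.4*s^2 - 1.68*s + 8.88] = -0.8*s - 1.68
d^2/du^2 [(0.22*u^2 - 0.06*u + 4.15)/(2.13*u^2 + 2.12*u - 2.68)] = (-1.77635683940025e-15*u^4 - 2.531292*u^3 + 120.503898*u^2 + 110.383416*u + 87.161704)/(9.663597*u^6 + 28.854684*u^5 - 7.75745999999999*u^4 - 63.08272*u^3 + 9.76056*u^2 + 45.680064*u - 19.248832)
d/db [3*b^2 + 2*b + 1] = 6*b + 2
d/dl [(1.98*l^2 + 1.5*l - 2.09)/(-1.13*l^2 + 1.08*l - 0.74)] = (3.8334*l^2 - 7.6538*l + 1.1472)/(1.2769*l^4 - 2.4408*l^3 + 2.8388*l^2 - 1.5984*l + 0.5476)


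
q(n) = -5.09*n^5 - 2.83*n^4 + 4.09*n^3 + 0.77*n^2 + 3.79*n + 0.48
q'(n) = -25.45*n^4 - 11.32*n^3 + 12.27*n^2 + 1.54*n + 3.79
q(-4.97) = 13206.63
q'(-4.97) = -13839.02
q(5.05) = -17992.20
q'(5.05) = -17685.50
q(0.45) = 2.50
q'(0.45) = 4.89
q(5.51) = -27730.49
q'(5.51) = -24967.04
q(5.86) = -37637.71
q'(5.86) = -31854.61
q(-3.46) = 1945.63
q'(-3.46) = -3033.23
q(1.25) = -8.03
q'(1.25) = -59.36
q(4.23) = -7459.37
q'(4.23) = -8774.89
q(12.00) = -1318013.40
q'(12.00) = -545503.01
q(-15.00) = 3708263.13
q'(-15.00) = -1247459.81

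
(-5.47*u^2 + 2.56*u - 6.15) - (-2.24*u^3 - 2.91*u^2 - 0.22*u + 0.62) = 2.24*u^3 - 2.56*u^2 + 2.78*u - 6.77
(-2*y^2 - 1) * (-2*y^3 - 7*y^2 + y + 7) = 4*y^5 + 14*y^4 - 7*y^2 - y - 7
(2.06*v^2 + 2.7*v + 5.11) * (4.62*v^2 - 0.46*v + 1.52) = 9.5172*v^4 + 11.5264*v^3 + 25.4974*v^2 + 1.7534*v + 7.7672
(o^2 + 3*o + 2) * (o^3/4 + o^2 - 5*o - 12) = o^5/4 + 7*o^4/4 - 3*o^3/2 - 25*o^2 - 46*o - 24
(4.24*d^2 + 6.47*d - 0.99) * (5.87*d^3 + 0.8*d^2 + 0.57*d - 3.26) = 24.8888*d^5 + 41.3709*d^4 + 1.7815*d^3 - 10.9265*d^2 - 21.6565*d + 3.2274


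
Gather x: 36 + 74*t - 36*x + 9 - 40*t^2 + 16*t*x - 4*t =-40*t^2 + 70*t + x*(16*t - 36) + 45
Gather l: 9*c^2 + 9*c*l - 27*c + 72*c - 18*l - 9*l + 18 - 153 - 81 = 9*c^2 + 45*c + l*(9*c - 27) - 216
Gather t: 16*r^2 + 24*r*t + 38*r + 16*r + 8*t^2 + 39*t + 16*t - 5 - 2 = 16*r^2 + 54*r + 8*t^2 + t*(24*r + 55) - 7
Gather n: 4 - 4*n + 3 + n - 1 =6 - 3*n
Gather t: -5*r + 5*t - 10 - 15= -5*r + 5*t - 25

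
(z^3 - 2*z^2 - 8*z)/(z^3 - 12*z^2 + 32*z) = (z + 2)/(z - 8)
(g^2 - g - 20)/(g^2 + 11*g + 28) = (g - 5)/(g + 7)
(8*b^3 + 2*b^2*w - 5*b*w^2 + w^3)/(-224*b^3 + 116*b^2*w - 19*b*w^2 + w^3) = (-2*b^2 - b*w + w^2)/(56*b^2 - 15*b*w + w^2)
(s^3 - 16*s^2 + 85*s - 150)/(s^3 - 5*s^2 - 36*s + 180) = (s - 5)/(s + 6)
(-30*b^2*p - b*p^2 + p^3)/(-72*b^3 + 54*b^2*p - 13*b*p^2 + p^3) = p*(5*b + p)/(12*b^2 - 7*b*p + p^2)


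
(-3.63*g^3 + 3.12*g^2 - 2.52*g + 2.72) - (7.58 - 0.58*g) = -3.63*g^3 + 3.12*g^2 - 1.94*g - 4.86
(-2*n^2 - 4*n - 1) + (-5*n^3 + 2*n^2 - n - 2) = -5*n^3 - 5*n - 3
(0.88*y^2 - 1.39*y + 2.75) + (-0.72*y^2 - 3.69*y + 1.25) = 0.16*y^2 - 5.08*y + 4.0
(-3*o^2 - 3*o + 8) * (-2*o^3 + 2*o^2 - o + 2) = 6*o^5 - 19*o^3 + 13*o^2 - 14*o + 16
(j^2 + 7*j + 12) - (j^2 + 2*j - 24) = 5*j + 36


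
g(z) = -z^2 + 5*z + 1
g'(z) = 5 - 2*z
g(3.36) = 6.51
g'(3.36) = -1.72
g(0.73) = 4.12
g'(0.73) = 3.54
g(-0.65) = -2.67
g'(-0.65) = 6.30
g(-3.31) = -26.51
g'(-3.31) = 11.62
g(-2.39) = -16.66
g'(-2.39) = 9.78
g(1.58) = 6.40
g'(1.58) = 1.84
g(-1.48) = -8.59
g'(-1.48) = 7.96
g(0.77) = 4.26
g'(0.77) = 3.46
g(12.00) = -83.00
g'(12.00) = -19.00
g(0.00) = 1.00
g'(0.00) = 5.00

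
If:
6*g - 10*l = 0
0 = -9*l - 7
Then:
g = -35/27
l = -7/9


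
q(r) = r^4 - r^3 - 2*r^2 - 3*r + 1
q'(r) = 4*r^3 - 3*r^2 - 4*r - 3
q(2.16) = -3.12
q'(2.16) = 14.67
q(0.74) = -2.42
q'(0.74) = -5.98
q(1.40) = -6.02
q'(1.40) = -3.50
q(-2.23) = 33.56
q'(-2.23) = -53.36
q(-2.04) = 24.61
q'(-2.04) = -41.28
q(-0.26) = 1.67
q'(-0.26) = -2.23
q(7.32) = 2350.73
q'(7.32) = 1375.87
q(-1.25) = 6.02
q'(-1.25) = -10.50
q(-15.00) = 53596.00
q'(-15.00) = -14118.00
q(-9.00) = 7156.00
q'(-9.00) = -3126.00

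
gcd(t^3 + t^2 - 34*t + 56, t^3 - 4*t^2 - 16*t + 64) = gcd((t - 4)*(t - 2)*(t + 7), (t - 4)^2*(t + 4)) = t - 4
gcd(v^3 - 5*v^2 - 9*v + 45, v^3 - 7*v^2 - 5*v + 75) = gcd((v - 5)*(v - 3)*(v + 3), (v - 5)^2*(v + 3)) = v^2 - 2*v - 15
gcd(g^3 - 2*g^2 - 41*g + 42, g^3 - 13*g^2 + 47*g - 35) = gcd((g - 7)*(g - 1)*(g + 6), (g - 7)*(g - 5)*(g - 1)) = g^2 - 8*g + 7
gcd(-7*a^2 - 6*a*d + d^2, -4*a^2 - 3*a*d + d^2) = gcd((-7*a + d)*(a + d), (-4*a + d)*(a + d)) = a + d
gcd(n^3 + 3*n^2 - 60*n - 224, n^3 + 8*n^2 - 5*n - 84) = n^2 + 11*n + 28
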